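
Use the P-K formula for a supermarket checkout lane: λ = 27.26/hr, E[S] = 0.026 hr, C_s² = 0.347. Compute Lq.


ρ = λ·E[S] = 27.26·0.026 = 0.7088
Lq = ρ²(1+C_s²)/(2(1−ρ)) = 0.5023·(1+0.347)/(2·0.2912)
= 0.5023·1.3470/0.5825 = 1.16168

Final: 1.16168


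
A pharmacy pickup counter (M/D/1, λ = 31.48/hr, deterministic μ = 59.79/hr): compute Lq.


ρ = 31.48/59.79 = 0.5265
M/D/1: Lq = ρ²/(2(1−ρ)) = 0.2772/(2·0.4735) = 0.29273

Final: 0.29273


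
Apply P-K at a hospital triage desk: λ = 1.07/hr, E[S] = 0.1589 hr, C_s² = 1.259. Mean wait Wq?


ρ = λ·E[S] = 1.07·0.1589 = 0.1700
E[S²] = E[S]²(1+C_s²) = 0.1589²·(1+1.259) = 0.057038
Wq = λ·E[S²]/(2(1−ρ)) = 1.07·0.057038/(2·0.8300) = 0.03677 hr

Final: 0.03677 hr


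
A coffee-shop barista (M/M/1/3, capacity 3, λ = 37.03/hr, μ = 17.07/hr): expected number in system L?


ρ = 37.03/17.07 = 2.1693
L = ρ[1 − (K+1)ρ^K + Kρ^(K+1)] / [(1−ρ)(1−ρ^(K+1))]
Numerator: 2.1693·(1 − 4·10.208468 + 3·22.145259) = 57.707589
Denominator: (-1.1693)·(-21.145259) = 24.725212
L = 57.707589/24.725212 = 2.3340

Final: 2.3340


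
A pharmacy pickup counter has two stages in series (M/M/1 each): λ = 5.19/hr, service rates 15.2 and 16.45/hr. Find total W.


Each node sees arrival rate λ = 5.19/hr (tandem ⇒ throughput preserved).
W₁ = 1/(μ₁−λ) = 1/(15.2−5.19) = 0.09990 hr
W₂ = 1/(μ₂−λ) = 1/(16.45−5.19) = 0.08881 hr
W_total = W₁ + W₂ = 0.09990 + 0.08881 = 0.18871 hr

Final: 0.18871 hr


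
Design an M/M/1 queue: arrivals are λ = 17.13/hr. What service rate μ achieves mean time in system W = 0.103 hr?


W = 1/(μ−λ) ⇒ μ − λ = 1/W = 1/0.103 = 9.7087
μ = λ + 1/W = 17.13 + 9.7087 = 26.8387 per hr

Final: 26.8387 /hr


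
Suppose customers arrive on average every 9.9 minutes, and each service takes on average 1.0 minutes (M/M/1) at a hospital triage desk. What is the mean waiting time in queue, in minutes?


λ = 60/9.9 = 6.0606 /hr
μ = 60/1.0 = 60.0000 /hr
ρ = λ/μ = 6.0606/60.0000 = 0.1010
Wq = ρ/(μ−λ) = 0.1010/(60.0000−6.0606) = 0.001873 hr
In minutes: 0.001873·60 = 0.1124 min

Final: 0.1124 min


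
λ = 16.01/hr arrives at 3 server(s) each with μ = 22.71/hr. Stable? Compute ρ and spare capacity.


Total capacity cμ = 3·22.71 = 68.13/hr
ρ = λ/(cμ) = 16.01/68.13 = 0.2350
Stable ⇔ ρ < 1: YES
Spare capacity = cμ − λ = 68.13 − 16.01 = 52.12/hr

Final: ρ = 0.2350; stable; margin = 52.12/hr


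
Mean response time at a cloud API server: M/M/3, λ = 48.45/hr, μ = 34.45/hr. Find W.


a = 1.4064; ρ = 0.4688; P₀ = 0.234295
Lq = P₀·a^c·ρ/(c!(1−ρ)²) = 0.18046
Wq = Lq/λ = 0.18046/48.45 = 0.003725 hr
W = Wq + 1/μ = 0.003725 + 0.02903 = 0.03275 hr

Final: 0.03275 hr


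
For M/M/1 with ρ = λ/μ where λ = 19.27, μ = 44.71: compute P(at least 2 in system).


ρ = 19.27/44.71 = 0.4310
P(N ≥ n) = ρ^n = 0.4310^2 = 0.185761

Final: 0.185761


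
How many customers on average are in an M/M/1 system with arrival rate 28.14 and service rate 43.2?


ρ = λ/μ = 28.14/43.2 = 0.6514
L = ρ/(1−ρ) = 0.6514/(1 − 0.6514) = 0.6514/0.3486 = 1.8685

Final: 1.8685


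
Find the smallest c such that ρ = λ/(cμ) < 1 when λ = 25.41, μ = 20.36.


Stability requires cμ > λ ⇔ c > λ/μ.
λ/μ = 25.41/20.36 = 1.2480
Minimum integer c = ⌊1.2480⌋ + 1 = 2
Check: 2·20.36 = 40.72 > 25.41, while 1·20.36 = 20.36 ≤ 25.41

Final: 2 servers


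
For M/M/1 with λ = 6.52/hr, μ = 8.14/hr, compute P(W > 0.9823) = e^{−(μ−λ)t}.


W ~ Exponential(μ−λ) for M/M/1.
μ − λ = 8.14 − 6.52 = 1.6200
P(W > t) = e^{−(μ−λ)t} = e^{−1.5913} = 0.203655

Final: 0.203655


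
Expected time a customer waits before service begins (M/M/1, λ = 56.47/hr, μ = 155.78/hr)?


ρ = 56.47/155.78 = 0.3625
Wq = ρ/(μ−λ) = 0.3625/(155.78 − 56.47) = 0.3625/99.31 = 0.003650 hr

Final: 0.003650 hr


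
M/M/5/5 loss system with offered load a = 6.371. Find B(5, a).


B(c,a) = (a^c/c!) / Σ_{k=0}^{c} a^k/k!
a^5/5! = 87.469527
Σ terms (k=0..5): 1.00000 + 6.37100 + 20.29482 + 43.09943 + 68.64662 + 87.46953 = 226.881405
B = 87.469527/226.881405 = 0.385530

Final: 0.385530


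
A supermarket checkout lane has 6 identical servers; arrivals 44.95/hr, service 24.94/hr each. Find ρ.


ρ = λ/(cμ) = 44.95/(6·24.94) = 44.95/149.64 = 0.3004

Final: 0.3004


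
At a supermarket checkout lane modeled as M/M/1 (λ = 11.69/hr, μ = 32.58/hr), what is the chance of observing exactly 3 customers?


ρ = 11.69/32.58 = 0.3588
P_n = (1−ρ)·ρ^n = (1 − 0.3588)·0.3588^3 = 0.6412·0.046195 = 0.029619

Final: 0.029619


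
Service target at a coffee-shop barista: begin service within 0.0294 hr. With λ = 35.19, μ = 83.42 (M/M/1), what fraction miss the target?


ρ = 35.19/83.42 = 0.4218
P(Wq > t) = ρ·e^{−(μ−λ)t} = 0.4218·e^{−1.4180}
= 0.4218·0.242207 = 0.102173

Final: 0.102173


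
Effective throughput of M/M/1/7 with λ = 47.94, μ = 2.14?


ρ = 22.4019; P_K = (1−ρ)ρ^7/(1−ρ^8) = 0.955361
λ_eff = λ(1 − P_K) = 47.94·(1 − 0.955361) = 47.94·0.044639 = 2.1400 /hr

Final: 2.1400 /hr


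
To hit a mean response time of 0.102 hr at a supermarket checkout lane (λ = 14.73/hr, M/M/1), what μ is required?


W = 1/(μ−λ) ⇒ μ − λ = 1/W = 1/0.102 = 9.8039
μ = λ + 1/W = 14.73 + 9.8039 = 24.5339 per hr

Final: 24.5339 /hr


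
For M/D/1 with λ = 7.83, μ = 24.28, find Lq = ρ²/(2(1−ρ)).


ρ = 7.83/24.28 = 0.3225
M/D/1: Lq = ρ²/(2(1−ρ)) = 0.1040/(2·0.6775) = 0.07675

Final: 0.07675


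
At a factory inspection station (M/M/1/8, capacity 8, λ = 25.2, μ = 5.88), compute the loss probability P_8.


ρ = λ/μ = 25.2/5.88 = 4.2857
P_K = (1−ρ)ρ^K/(1−ρ^(K+1)) = (-3.2857·113811.387418)/(1 − 487763.088935)
= -373951.701517/-487762.088935 = 0.766668

Final: 0.766668


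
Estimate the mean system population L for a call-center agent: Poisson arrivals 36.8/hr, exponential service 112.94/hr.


ρ = λ/μ = 36.8/112.94 = 0.3258
L = ρ/(1−ρ) = 0.3258/(1 − 0.3258) = 0.3258/0.6742 = 0.4833

Final: 0.4833


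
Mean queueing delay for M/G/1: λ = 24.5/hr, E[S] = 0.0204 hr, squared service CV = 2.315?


ρ = λ·E[S] = 24.5·0.0204 = 0.4998
E[S²] = E[S]²(1+C_s²) = 0.0204²·(1+2.315) = 0.001380
Wq = λ·E[S²]/(2(1−ρ)) = 24.5·0.001380/(2·0.5002) = 0.03379 hr

Final: 0.03379 hr


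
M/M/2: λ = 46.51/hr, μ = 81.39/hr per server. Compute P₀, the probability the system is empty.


a = λ/μ = 46.51/81.39 = 0.5714; ρ = a/c = 0.2857
Σ_{k=0}^{1} a^k/k! (terms k=0..1) = 1.00000 + 0.57145 = 1.57145
Tail: a^2/(2!(1−ρ)) = 0.32655/(2·0.7143) = 0.22859
P₀ = 1/(1.57145 + 0.22859) = 1/1.80003 = 0.555545

Final: 0.555545


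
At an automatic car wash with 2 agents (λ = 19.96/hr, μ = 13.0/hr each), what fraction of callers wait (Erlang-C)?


a = λ/μ = 1.5354; ρ = a/2 = 0.7677
P₀ = 0.131419 (from M/M/c formula)
C(c,a) = [a^c/(c!(1−ρ))]·P₀ = [2.35741/(2·0.2323)]·0.131419
= 5.07389·0.131419 = 0.666803

Final: 0.666803


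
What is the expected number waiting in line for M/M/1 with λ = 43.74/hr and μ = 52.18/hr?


ρ = 43.74/52.18 = 0.8383
Lq = ρ²/(1−ρ) = 0.7027/0.1617 = 4.3442

Final: 4.3442


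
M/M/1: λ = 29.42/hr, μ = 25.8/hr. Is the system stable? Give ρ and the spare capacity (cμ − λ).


Total capacity cμ = 1·25.8 = 25.80/hr
ρ = λ/(cμ) = 29.42/25.80 = 1.1403
Stable ⇔ ρ < 1: NO
Spare capacity = cμ − λ = 25.80 − 29.42 = -3.62/hr

Final: ρ = 1.1403; unstable; margin = -3.62/hr


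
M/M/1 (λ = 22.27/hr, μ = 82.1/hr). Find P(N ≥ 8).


ρ = 22.27/82.1 = 0.2713
P(N ≥ n) = ρ^n = 0.2713^8 = 0.00002931

Final: 0.00002931


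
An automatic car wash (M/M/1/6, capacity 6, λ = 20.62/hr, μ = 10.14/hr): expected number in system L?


ρ = 20.62/10.14 = 2.0335
L = ρ[1 − (K+1)ρ^K + Kρ^(K+1)] / [(1−ρ)(1−ρ^(K+1))]
Numerator: 2.0335·(1 − 7·70.713810 + 6·143.798694) = 749.956915
Denominator: (-1.0335)·(-142.798694) = 147.586816
L = 749.956915/147.586816 = 5.0815

Final: 5.0815


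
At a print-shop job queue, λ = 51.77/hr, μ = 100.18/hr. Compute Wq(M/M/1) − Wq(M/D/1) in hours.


ρ = 51.77/100.18 = 0.5168
Wq(M/M/1) = ρ/(μ−λ) = 0.5168/48.41 = 0.01067 hr
Wq(M/D/1) = ρ/(2(μ−λ)) = 0.005337 hr
Savings = 0.01067 − 0.005337 = 0.005337 hr

Final: 0.005337 hr


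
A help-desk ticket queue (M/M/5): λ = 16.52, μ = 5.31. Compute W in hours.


a = 3.1111; ρ = 0.6222; P₀ = 0.041149
Lq = P₀·a^c·ρ/(c!(1−ρ)²) = 0.43574
Wq = Lq/λ = 0.43574/16.52 = 0.02638 hr
W = Wq + 1/μ = 0.02638 + 0.18832 = 0.21470 hr

Final: 0.21470 hr


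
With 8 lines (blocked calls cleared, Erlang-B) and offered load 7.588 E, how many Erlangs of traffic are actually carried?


B(8,7.588) = 0.212451 (Erlang-B)
Carried load = a(1 − B) = 7.588·(1 − 0.212451) = 7.588·0.787549 = 5.9759 E

Final: 5.9759 Erlangs


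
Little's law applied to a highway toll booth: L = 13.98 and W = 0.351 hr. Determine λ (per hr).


λ = L/W = 13.98/0.351 = 39.8291 /hr

Final: 39.8291 /hr


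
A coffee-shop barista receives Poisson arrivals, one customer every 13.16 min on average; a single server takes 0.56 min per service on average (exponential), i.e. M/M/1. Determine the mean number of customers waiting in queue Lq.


λ = 60/13.16 = 4.5593 /hr
μ = 60/0.56 = 107.1429 /hr
ρ = λ/μ = 4.5593/107.1429 = 0.04255
Lq = ρ²/(1−ρ) = 0.001811/0.9574 = 0.001891

Final: 0.001891


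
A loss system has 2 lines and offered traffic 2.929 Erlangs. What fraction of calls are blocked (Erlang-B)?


B(c,a) = (a^c/c!) / Σ_{k=0}^{c} a^k/k!
a^2/2! = 4.289520
Σ terms (k=0..2): 1.00000 + 2.92900 + 4.28952 = 8.218520
B = 4.289520/8.218520 = 0.521933

Final: 0.521933


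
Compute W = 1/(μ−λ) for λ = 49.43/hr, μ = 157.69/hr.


W = 1/(μ−λ) = 1/(157.69 − 49.43) = 1/108.26 = 0.009237 hr

Final: 0.009237 hr


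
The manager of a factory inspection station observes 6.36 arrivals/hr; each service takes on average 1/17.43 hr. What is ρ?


ρ = λ/μ = 6.36/17.43 = 0.3649

Final: 0.3649


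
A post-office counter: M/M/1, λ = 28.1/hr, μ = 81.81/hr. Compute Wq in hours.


ρ = 28.1/81.81 = 0.3435
Wq = ρ/(μ−λ) = 0.3435/(81.81 − 28.1) = 0.3435/53.71 = 0.006395 hr

Final: 0.006395 hr


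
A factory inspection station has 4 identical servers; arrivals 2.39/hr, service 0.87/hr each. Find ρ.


ρ = λ/(cμ) = 2.39/(4·0.87) = 2.39/3.48 = 0.6868

Final: 0.6868


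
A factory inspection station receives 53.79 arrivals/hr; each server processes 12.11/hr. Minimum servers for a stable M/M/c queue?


Stability requires cμ > λ ⇔ c > λ/μ.
λ/μ = 53.79/12.11 = 4.4418
Minimum integer c = ⌊4.4418⌋ + 1 = 5
Check: 5·12.11 = 60.55 > 53.79, while 4·12.11 = 48.44 ≤ 53.79

Final: 5 servers


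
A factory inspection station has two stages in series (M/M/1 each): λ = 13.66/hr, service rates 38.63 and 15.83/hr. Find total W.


Each node sees arrival rate λ = 13.66/hr (tandem ⇒ throughput preserved).
W₁ = 1/(μ₁−λ) = 1/(38.63−13.66) = 0.04005 hr
W₂ = 1/(μ₂−λ) = 1/(15.83−13.66) = 0.46083 hr
W_total = W₁ + W₂ = 0.04005 + 0.46083 = 0.50088 hr

Final: 0.50088 hr


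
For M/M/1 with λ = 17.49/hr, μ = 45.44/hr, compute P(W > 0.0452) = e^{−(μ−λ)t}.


W ~ Exponential(μ−λ) for M/M/1.
μ − λ = 45.44 − 17.49 = 27.9500
P(W > t) = e^{−(μ−λ)t} = e^{−1.2633} = 0.282708

Final: 0.282708


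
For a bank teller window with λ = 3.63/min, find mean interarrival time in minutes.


Mean interarrival time = 1/λ = 1/3.63 minute = 0.27548 minute
In minutes: 0.27548 × 1 = 0.2755 min

Final: 0.2755 min


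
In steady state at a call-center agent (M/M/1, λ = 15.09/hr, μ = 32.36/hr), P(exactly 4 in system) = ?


ρ = 15.09/32.36 = 0.4663
P_n = (1−ρ)·ρ^n = (1 − 0.4663)·0.4663^4 = 0.5337·0.047285 = 0.025235

Final: 0.025235


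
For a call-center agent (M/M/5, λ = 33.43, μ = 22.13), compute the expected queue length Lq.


a = λ/μ = 1.5106; ρ = a/5 = 0.3021
P₀ = 0.220408
Lq = P₀·a^c·ρ / (c!·(1−ρ)²) = 0.220408·7.86638·0.3021/(120·0.48703)
= 0.008963

Final: 0.008963


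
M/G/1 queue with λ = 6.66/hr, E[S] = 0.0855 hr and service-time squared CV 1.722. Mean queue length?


ρ = λ·E[S] = 6.66·0.0855 = 0.5694
Lq = ρ²(1+C_s²)/(2(1−ρ)) = 0.3243·(1+1.722)/(2·0.4306)
= 0.3243·2.7220/0.8611 = 1.02493

Final: 1.02493


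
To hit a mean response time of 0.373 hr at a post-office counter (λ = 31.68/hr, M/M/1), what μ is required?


W = 1/(μ−λ) ⇒ μ − λ = 1/W = 1/0.373 = 2.6810
μ = λ + 1/W = 31.68 + 2.6810 = 34.3610 per hr

Final: 34.3610 /hr


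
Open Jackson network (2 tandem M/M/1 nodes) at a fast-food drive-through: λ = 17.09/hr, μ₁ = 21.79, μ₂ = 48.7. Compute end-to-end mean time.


Each node sees arrival rate λ = 17.09/hr (tandem ⇒ throughput preserved).
W₁ = 1/(μ₁−λ) = 1/(21.79−17.09) = 0.21277 hr
W₂ = 1/(μ₂−λ) = 1/(48.7−17.09) = 0.03164 hr
W_total = W₁ + W₂ = 0.21277 + 0.03164 = 0.24440 hr

Final: 0.24440 hr


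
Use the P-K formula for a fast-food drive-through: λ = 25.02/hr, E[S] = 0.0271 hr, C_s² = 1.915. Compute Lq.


ρ = λ·E[S] = 25.02·0.0271 = 0.6780
Lq = ρ²(1+C_s²)/(2(1−ρ)) = 0.4597·(1+1.915)/(2·0.3220)
= 0.4597·2.9150/0.6439 = 2.08124

Final: 2.08124


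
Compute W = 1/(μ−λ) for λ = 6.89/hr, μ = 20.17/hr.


W = 1/(μ−λ) = 1/(20.17 − 6.89) = 1/13.28 = 0.07530 hr

Final: 0.07530 hr


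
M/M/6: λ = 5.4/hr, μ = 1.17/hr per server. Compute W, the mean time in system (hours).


a = 4.6154; ρ = 0.7692; P₀ = 0.007862
Lq = P₀·a^c·ρ/(c!(1−ρ)²) = 1.52466
Wq = Lq/λ = 1.52466/5.4 = 0.28234 hr
W = Wq + 1/μ = 0.28234 + 0.85470 = 1.13705 hr

Final: 1.13705 hr


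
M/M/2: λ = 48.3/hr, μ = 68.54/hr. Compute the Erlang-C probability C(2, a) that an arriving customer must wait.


a = λ/μ = 0.7047; ρ = a/2 = 0.3523
P₀ = 0.478908 (from M/M/c formula)
C(c,a) = [a^c/(c!(1−ρ))]·P₀ = [0.49660/(2·0.6477)]·0.478908
= 0.38338·0.478908 = 0.183606

Final: 0.183606


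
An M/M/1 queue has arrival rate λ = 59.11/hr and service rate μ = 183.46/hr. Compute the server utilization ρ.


ρ = λ/μ = 59.11/183.46 = 0.3222

Final: 0.3222


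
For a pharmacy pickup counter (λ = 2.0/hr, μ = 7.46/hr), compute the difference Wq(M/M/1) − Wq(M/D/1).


ρ = 2.0/7.46 = 0.2681
Wq(M/M/1) = ρ/(μ−λ) = 0.2681/5.46 = 0.04910 hr
Wq(M/D/1) = ρ/(2(μ−λ)) = 0.02455 hr
Savings = 0.04910 − 0.02455 = 0.02455 hr

Final: 0.02455 hr


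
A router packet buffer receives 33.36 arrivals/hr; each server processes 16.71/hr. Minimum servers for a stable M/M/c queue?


Stability requires cμ > λ ⇔ c > λ/μ.
λ/μ = 33.36/16.71 = 1.9964
Minimum integer c = ⌊1.9964⌋ + 1 = 2
Check: 2·16.71 = 33.42 > 33.36, while 1·16.71 = 16.71 ≤ 33.36

Final: 2 servers


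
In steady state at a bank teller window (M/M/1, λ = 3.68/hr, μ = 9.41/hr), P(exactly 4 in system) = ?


ρ = 3.68/9.41 = 0.3911
P_n = (1−ρ)·ρ^n = (1 − 0.3911)·0.3911^4 = 0.6089·0.023390 = 0.014243

Final: 0.014243


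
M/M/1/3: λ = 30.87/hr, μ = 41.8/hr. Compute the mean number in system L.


ρ = 30.87/41.8 = 0.7385
L = ρ[1 − (K+1)ρ^K + Kρ^(K+1)] / [(1−ρ)(1−ρ^(K+1))]
Numerator: 0.7385·(1 − 4·0.402792 + 3·0.297469) = 0.207699
Denominator: (0.2615)·(0.702531) = 0.183700
L = 0.207699/0.183700 = 1.1306

Final: 1.1306


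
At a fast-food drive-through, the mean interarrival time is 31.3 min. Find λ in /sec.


λ = 1/(interarrival time) in consistent units.
1 second = 0.0166667 min, so λ = 0.0166667/31.3 = 0.0005325 per second

Final: 0.0005325 /sec


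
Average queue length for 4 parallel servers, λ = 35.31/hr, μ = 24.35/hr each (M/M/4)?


a = λ/μ = 1.4501; ρ = a/4 = 0.3625
P₀ = 0.232627
Lq = P₀·a^c·ρ / (c!·(1−ρ)²) = 0.232627·4.42176·0.3625/(24·0.40637)
= 0.03823

Final: 0.03823


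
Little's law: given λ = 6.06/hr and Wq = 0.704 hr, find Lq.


Lq = λWq = 6.06·0.704 = 4.2662

Final: 4.2662


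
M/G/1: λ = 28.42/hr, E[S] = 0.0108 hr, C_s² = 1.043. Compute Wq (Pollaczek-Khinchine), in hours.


ρ = λ·E[S] = 28.42·0.0108 = 0.3069
E[S²] = E[S]²(1+C_s²) = 0.0108²·(1+1.043) = 0.0002383
Wq = λ·E[S²]/(2(1−ρ)) = 28.42·0.0002383/(2·0.6931) = 0.004886 hr

Final: 0.004886 hr


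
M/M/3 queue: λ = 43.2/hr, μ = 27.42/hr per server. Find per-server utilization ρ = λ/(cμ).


ρ = λ/(cμ) = 43.2/(3·27.42) = 43.2/82.26 = 0.5252

Final: 0.5252


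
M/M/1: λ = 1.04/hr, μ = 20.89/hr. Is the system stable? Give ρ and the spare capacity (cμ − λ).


Total capacity cμ = 1·20.89 = 20.89/hr
ρ = λ/(cμ) = 1.04/20.89 = 0.04978
Stable ⇔ ρ < 1: YES
Spare capacity = cμ − λ = 20.89 − 1.04 = 19.85/hr

Final: ρ = 0.04978; stable; margin = 19.85/hr


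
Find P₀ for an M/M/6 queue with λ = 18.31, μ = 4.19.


a = λ/μ = 18.31/4.19 = 4.3699; ρ = a/c = 0.7283
Σ_{k=0}^{5} a^k/k! (terms k=0..5) = 1.00000 + 4.36993 + 9.54814 + 13.90823 + 15.19449 + 13.27976 = 57.30054
Tail: a^6/(6!(1−ρ)) = 6963.79420/(720·0.2717) = 35.60066
P₀ = 1/(57.30054 + 35.60066) = 1/92.90120 = 0.010764

Final: 0.010764


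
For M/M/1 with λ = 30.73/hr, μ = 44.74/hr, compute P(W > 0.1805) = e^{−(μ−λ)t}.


W ~ Exponential(μ−λ) for M/M/1.
μ − λ = 44.74 − 30.73 = 14.0100
P(W > t) = e^{−(μ−λ)t} = e^{−2.5288} = 0.079754

Final: 0.079754


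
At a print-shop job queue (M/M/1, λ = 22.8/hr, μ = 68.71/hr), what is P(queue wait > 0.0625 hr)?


ρ = 22.8/68.71 = 0.3318
P(Wq > t) = ρ·e^{−(μ−λ)t} = 0.3318·e^{−2.8694}
= 0.3318·0.056734 = 0.018826

Final: 0.018826


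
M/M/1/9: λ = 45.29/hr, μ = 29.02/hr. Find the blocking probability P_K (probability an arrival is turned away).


ρ = λ/μ = 45.29/29.02 = 1.5606
P_K = (1−ρ)ρ^K/(1−ρ^(K+1)) = (-0.5606·54.921731)/(1 − 85.713480)
= -30.791749/-84.713480 = 0.363481

Final: 0.363481


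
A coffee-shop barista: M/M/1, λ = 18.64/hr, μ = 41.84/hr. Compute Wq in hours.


ρ = 18.64/41.84 = 0.4455
Wq = ρ/(μ−λ) = 0.4455/(41.84 − 18.64) = 0.4455/23.20 = 0.01920 hr

Final: 0.01920 hr


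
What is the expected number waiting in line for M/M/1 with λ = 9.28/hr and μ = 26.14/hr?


ρ = 9.28/26.14 = 0.3550
Lq = ρ²/(1−ρ) = 0.1260/0.6450 = 0.1954

Final: 0.1954


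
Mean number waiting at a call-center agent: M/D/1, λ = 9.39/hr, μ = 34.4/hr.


ρ = 9.39/34.4 = 0.2730
M/D/1: Lq = ρ²/(2(1−ρ)) = 0.07451/(2·0.7270) = 0.05124

Final: 0.05124


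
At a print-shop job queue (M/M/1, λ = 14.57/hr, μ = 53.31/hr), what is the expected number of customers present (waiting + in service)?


ρ = λ/μ = 14.57/53.31 = 0.2733
L = ρ/(1−ρ) = 0.2733/(1 − 0.2733) = 0.2733/0.7267 = 0.3761

Final: 0.3761


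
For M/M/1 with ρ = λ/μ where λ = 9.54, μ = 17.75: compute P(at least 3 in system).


ρ = 9.54/17.75 = 0.5375
P(N ≥ n) = ρ^n = 0.5375^3 = 0.155257

Final: 0.155257


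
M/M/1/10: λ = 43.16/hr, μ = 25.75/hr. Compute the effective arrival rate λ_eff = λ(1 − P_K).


ρ = 1.6761; P_K = (1−ρ)ρ^10/(1−ρ^11) = 0.404763
λ_eff = λ(1 − P_K) = 43.16·(1 − 0.404763) = 43.16·0.595237 = 25.6904 /hr

Final: 25.6904 /hr


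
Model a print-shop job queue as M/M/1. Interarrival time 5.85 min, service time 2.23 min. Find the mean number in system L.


λ = 60/5.85 = 10.2564 /hr
μ = 60/2.23 = 26.9058 /hr
ρ = λ/μ = 10.2564/26.9058 = 0.3812
L = ρ/(1−ρ) = 0.3812/0.6188 = 0.6160

Final: 0.6160


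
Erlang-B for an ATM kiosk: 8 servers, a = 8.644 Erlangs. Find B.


B(c,a) = (a^c/c!) / Σ_{k=0}^{c} a^k/k!
a^8/8! = 773.032125
Σ terms (k=0..8): 1.00000 + 8.64400 + 37.35937 + 107.64479 + 232.62040 + 402.15414 + 579.37007 + 715.43926 + 773.03212 = 2857.264152
B = 773.032125/2857.264152 = 0.270550

Final: 0.270550


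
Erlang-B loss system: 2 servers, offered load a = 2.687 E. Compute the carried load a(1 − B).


B(2,2.687) = 0.494723 (Erlang-B)
Carried load = a(1 − B) = 2.687·(1 − 0.494723) = 2.687·0.505277 = 1.3577 E

Final: 1.3577 Erlangs


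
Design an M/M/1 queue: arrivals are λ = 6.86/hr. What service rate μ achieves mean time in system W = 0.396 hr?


W = 1/(μ−λ) ⇒ μ − λ = 1/W = 1/0.396 = 2.5253
μ = λ + 1/W = 6.86 + 2.5253 = 9.3853 per hr

Final: 9.3853 /hr


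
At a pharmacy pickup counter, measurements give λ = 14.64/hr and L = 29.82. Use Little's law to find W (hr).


W = L/λ = 29.82/14.64 = 2.0369 hr

Final: 2.0369 hr


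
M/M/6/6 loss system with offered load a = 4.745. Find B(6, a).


B(c,a) = (a^c/c!) / Σ_{k=0}^{c} a^k/k!
a^6/6! = 15.852027
Σ terms (k=0..6): 1.00000 + 4.74500 + 11.25751 + 17.80563 + 21.12193 + 20.04471 + 15.85203 = 91.826816
B = 15.852027/91.826816 = 0.172630

Final: 0.172630


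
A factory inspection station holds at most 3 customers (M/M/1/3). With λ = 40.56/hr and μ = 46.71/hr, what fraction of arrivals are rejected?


ρ = λ/μ = 40.56/46.71 = 0.8683
P_K = (1−ρ)ρ^K/(1−ρ^(K+1)) = (0.1317·0.654733)/(1 − 0.568529)
= 0.086204/0.431471 = 0.199792

Final: 0.199792


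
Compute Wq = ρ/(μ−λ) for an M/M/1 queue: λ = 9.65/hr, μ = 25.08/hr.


ρ = 9.65/25.08 = 0.3848
Wq = ρ/(μ−λ) = 0.3848/(25.08 − 9.65) = 0.3848/15.43 = 0.02494 hr

Final: 0.02494 hr


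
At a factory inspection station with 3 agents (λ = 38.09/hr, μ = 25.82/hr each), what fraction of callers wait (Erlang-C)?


a = λ/μ = 1.4752; ρ = a/3 = 0.4917
P₀ = 0.216634 (from M/M/c formula)
C(c,a) = [a^c/(c!(1−ρ))]·P₀ = [3.21044/(6·0.5083)]·0.216634
= 1.05275·0.216634 = 0.228061

Final: 0.228061


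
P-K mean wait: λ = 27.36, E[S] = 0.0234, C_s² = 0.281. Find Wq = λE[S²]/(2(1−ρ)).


ρ = λ·E[S] = 27.36·0.0234 = 0.6402
E[S²] = E[S]²(1+C_s²) = 0.0234²·(1+0.281) = 0.0007014
Wq = λ·E[S²]/(2(1−ρ)) = 27.36·0.0007014/(2·0.3598) = 0.02667 hr

Final: 0.02667 hr


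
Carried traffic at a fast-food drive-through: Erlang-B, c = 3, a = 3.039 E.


B(3,3.039) = 0.350802 (Erlang-B)
Carried load = a(1 − B) = 3.039·(1 − 0.350802) = 3.039·0.649198 = 1.9729 E

Final: 1.9729 Erlangs


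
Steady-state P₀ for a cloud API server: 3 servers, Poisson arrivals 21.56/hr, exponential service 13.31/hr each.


a = λ/μ = 21.56/13.31 = 1.6198; ρ = a/c = 0.5399
Σ_{k=0}^{2} a^k/k! (terms k=0..2) = 1.00000 + 1.61983 + 1.31193 = 3.93177
Tail: a^3/(3!(1−ρ)) = 4.25023/(6·0.4601) = 1.53975
P₀ = 1/(3.93177 + 1.53975) = 1/5.47152 = 0.182765

Final: 0.182765


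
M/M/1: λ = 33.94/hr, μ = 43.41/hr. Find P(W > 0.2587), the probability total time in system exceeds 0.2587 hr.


W ~ Exponential(μ−λ) for M/M/1.
μ − λ = 43.41 − 33.94 = 9.4700
P(W > t) = e^{−(μ−λ)t} = e^{−2.4499} = 0.086303

Final: 0.086303


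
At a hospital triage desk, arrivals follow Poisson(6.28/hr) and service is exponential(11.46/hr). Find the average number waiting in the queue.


ρ = 6.28/11.46 = 0.5480
Lq = ρ²/(1−ρ) = 0.3003/0.4520 = 0.6644

Final: 0.6644


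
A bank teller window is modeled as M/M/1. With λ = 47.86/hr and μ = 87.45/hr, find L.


ρ = λ/μ = 47.86/87.45 = 0.5473
L = ρ/(1−ρ) = 0.5473/(1 − 0.5473) = 0.5473/0.4527 = 1.2089

Final: 1.2089


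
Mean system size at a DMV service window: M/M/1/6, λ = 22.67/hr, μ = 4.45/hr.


ρ = 22.67/4.45 = 5.0944
L = ρ[1 − (K+1)ρ^K + Kρ^(K+1)] / [(1−ρ)(1−ρ^(K+1))]
Numerator: 5.0944·(1 − 7·17480.306966 + 6·89051.361556) = 2098615.495807
Denominator: (-4.0944)·(-89050.361556) = 364606.199448
L = 2098615.495807/364606.199448 = 5.7558

Final: 5.7558


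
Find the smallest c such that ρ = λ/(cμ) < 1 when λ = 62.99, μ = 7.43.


Stability requires cμ > λ ⇔ c > λ/μ.
λ/μ = 62.99/7.43 = 8.4778
Minimum integer c = ⌊8.4778⌋ + 1 = 9
Check: 9·7.43 = 66.87 > 62.99, while 8·7.43 = 59.44 ≤ 62.99

Final: 9 servers


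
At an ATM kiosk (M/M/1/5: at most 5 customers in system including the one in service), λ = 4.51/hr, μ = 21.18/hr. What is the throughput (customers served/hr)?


ρ = 0.2129; P_K = (1−ρ)ρ^5/(1−ρ^6) = 0.0003446
λ_eff = λ(1 − P_K) = 4.51·(1 − 0.0003446) = 4.51·0.999655 = 4.5084 /hr

Final: 4.5084 /hr


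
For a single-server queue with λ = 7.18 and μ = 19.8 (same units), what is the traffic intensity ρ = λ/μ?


ρ = λ/μ = 7.18/19.8 = 0.3626

Final: 0.3626


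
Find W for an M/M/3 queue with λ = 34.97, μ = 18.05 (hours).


a = 1.9374; ρ = 0.6458; P₀ = 0.121419
Lq = P₀·a^c·ρ/(c!(1−ρ)²) = 0.75751
Wq = Lq/λ = 0.75751/34.97 = 0.02166 hr
W = Wq + 1/μ = 0.02166 + 0.05540 = 0.07706 hr

Final: 0.07706 hr


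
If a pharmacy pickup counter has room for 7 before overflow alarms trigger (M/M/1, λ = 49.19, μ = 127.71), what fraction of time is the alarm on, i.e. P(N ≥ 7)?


ρ = 49.19/127.71 = 0.3852
P(N ≥ n) = ρ^n = 0.3852^7 = 0.001258

Final: 0.001258


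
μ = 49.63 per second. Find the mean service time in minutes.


Mean service time = 1/μ = 1/49.63 second = 0.02015 second
In minutes: 0.02015 × 0.0166667 = 0.0003358 min

Final: 0.0003358 min


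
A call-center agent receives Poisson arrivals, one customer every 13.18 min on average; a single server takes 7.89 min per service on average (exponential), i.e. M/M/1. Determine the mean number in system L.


λ = 60/13.18 = 4.5524 /hr
μ = 60/7.89 = 7.6046 /hr
ρ = λ/μ = 4.5524/7.6046 = 0.5986
L = ρ/(1−ρ) = 0.5986/0.4014 = 1.4915

Final: 1.4915


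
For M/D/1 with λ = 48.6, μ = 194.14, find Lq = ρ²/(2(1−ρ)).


ρ = 48.6/194.14 = 0.2503
M/D/1: Lq = ρ²/(2(1−ρ)) = 0.06267/(2·0.7497) = 0.04180

Final: 0.04180


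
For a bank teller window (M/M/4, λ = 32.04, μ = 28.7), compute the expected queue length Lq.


a = λ/μ = 1.1164; ρ = a/4 = 0.2791
P₀ = 0.326671
Lq = P₀·a^c·ρ / (c!·(1−ρ)²) = 0.326671·1.55325·0.2791/(24·0.51971)
= 0.01135

Final: 0.01135


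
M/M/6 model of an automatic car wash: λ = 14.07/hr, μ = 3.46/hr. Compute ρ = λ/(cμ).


ρ = λ/(cμ) = 14.07/(6·3.46) = 14.07/20.76 = 0.6777

Final: 0.6777


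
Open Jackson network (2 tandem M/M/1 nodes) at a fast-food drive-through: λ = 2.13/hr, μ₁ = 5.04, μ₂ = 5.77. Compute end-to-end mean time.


Each node sees arrival rate λ = 2.13/hr (tandem ⇒ throughput preserved).
W₁ = 1/(μ₁−λ) = 1/(5.04−2.13) = 0.34364 hr
W₂ = 1/(μ₂−λ) = 1/(5.77−2.13) = 0.27473 hr
W_total = W₁ + W₂ = 0.34364 + 0.27473 = 0.61837 hr

Final: 0.61837 hr


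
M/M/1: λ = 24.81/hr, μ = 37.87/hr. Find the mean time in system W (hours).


W = 1/(μ−λ) = 1/(37.87 − 24.81) = 1/13.06 = 0.07657 hr

Final: 0.07657 hr


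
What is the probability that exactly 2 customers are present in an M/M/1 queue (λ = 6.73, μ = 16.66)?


ρ = 6.73/16.66 = 0.4040
P_n = (1−ρ)·ρ^n = (1 − 0.4040)·0.4040^2 = 0.5960·0.163185 = 0.097265

Final: 0.097265


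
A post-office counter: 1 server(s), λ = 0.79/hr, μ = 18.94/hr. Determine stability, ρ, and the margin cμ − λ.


Total capacity cμ = 1·18.94 = 18.94/hr
ρ = λ/(cμ) = 0.79/18.94 = 0.04171
Stable ⇔ ρ < 1: YES
Spare capacity = cμ − λ = 18.94 − 0.79 = 18.15/hr

Final: ρ = 0.04171; stable; margin = 18.15/hr


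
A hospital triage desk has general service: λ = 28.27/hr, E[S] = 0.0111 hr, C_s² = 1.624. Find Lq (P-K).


ρ = λ·E[S] = 28.27·0.0111 = 0.3138
Lq = ρ²(1+C_s²)/(2(1−ρ)) = 0.09847·(1+1.624)/(2·0.6862)
= 0.09847·2.6240/1.3724 = 0.18827

Final: 0.18827


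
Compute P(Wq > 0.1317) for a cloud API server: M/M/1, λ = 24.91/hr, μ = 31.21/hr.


ρ = 24.91/31.21 = 0.7981
P(Wq > t) = ρ·e^{−(μ−λ)t} = 0.7981·e^{−0.8297}
= 0.7981·0.436176 = 0.348130

Final: 0.348130


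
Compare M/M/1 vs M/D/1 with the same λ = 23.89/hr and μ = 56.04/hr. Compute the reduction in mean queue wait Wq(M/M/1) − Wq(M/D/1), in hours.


ρ = 23.89/56.04 = 0.4263
Wq(M/M/1) = ρ/(μ−λ) = 0.4263/32.15 = 0.01326 hr
Wq(M/D/1) = ρ/(2(μ−λ)) = 0.006630 hr
Savings = 0.01326 − 0.006630 = 0.006630 hr

Final: 0.006630 hr


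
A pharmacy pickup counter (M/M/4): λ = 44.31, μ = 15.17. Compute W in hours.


a = 2.9209; ρ = 0.7302; P₀ = 0.042405
Lq = P₀·a^c·ρ/(c!(1−ρ)²) = 1.29038
Wq = Lq/λ = 1.29038/44.31 = 0.02912 hr
W = Wq + 1/μ = 0.02912 + 0.06592 = 0.09504 hr

Final: 0.09504 hr


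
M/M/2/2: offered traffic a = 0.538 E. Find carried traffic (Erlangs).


B(2,0.538) = 0.086005 (Erlang-B)
Carried load = a(1 − B) = 0.538·(1 − 0.086005) = 0.538·0.913995 = 0.4917 E

Final: 0.4917 Erlangs


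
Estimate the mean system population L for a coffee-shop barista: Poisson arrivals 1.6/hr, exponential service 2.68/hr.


ρ = λ/μ = 1.6/2.68 = 0.5970
L = ρ/(1−ρ) = 0.5970/(1 − 0.5970) = 0.5970/0.4030 = 1.4815

Final: 1.4815


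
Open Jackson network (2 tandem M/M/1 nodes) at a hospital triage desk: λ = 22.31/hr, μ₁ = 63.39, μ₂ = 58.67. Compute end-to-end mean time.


Each node sees arrival rate λ = 22.31/hr (tandem ⇒ throughput preserved).
W₁ = 1/(μ₁−λ) = 1/(63.39−22.31) = 0.02434 hr
W₂ = 1/(μ₂−λ) = 1/(58.67−22.31) = 0.02750 hr
W_total = W₁ + W₂ = 0.02434 + 0.02750 = 0.05185 hr

Final: 0.05185 hr


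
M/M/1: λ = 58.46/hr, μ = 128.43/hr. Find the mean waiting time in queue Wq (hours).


ρ = 58.46/128.43 = 0.4552
Wq = ρ/(μ−λ) = 0.4552/(128.43 − 58.46) = 0.4552/69.97 = 0.006505 hr

Final: 0.006505 hr


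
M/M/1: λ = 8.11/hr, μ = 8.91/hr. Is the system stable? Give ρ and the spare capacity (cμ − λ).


Total capacity cμ = 1·8.91 = 8.91/hr
ρ = λ/(cμ) = 8.11/8.91 = 0.9102
Stable ⇔ ρ < 1: YES
Spare capacity = cμ − λ = 8.91 − 8.11 = 0.80/hr

Final: ρ = 0.9102; stable; margin = 0.80/hr


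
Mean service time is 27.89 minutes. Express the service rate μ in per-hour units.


μ = 1/(service time) in consistent units.
1 hour = 60 min, so μ = 60/27.89 = 2.1513 per hour

Final: 2.1513 /hr


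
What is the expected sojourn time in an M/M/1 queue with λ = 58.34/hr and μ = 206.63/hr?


W = 1/(μ−λ) = 1/(206.63 − 58.34) = 1/148.29 = 0.006744 hr

Final: 0.006744 hr


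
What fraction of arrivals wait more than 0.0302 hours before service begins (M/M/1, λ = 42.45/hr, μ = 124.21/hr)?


ρ = 42.45/124.21 = 0.3418
P(Wq > t) = ρ·e^{−(μ−λ)t} = 0.3418·e^{−2.4692}
= 0.3418·0.084657 = 0.028932

Final: 0.028932


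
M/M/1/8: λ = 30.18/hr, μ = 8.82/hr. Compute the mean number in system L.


ρ = 30.18/8.82 = 3.4218
L = ρ[1 − (K+1)ρ^K + Kρ^(K+1)] / [(1−ρ)(1−ρ^(K+1))]
Numerator: 3.4218·(1 − 9·18793.393295 + 8·64306.645084) = 1181583.342660
Denominator: (-2.4218)·(-64305.645084) = 155733.398978
L = 1181583.342660/155733.398978 = 7.5872

Final: 7.5872


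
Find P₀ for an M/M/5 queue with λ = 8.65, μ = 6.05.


a = λ/μ = 8.65/6.05 = 1.4298; ρ = a/c = 0.2860
Σ_{k=0}^{4} a^k/k! (terms k=0..4) = 1.00000 + 1.42975 + 1.02210 + 0.48711 + 0.17411 = 4.11308
Tail: a^5/(5!(1−ρ)) = 5.97453/(120·0.7140) = 0.06973
P₀ = 1/(4.11308 + 0.06973) = 1/4.18280 = 0.239074

Final: 0.239074


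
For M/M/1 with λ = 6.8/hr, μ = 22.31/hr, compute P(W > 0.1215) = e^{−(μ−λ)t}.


W ~ Exponential(μ−λ) for M/M/1.
μ − λ = 22.31 − 6.8 = 15.5100
P(W > t) = e^{−(μ−λ)t} = e^{−1.8845} = 0.151910

Final: 0.151910


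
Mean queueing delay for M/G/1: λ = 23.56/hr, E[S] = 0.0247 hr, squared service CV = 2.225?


ρ = λ·E[S] = 23.56·0.0247 = 0.5819
E[S²] = E[S]²(1+C_s²) = 0.0247²·(1+2.225) = 0.001968
Wq = λ·E[S²]/(2(1−ρ)) = 23.56·0.001968/(2·0.4181) = 0.05544 hr

Final: 0.05544 hr


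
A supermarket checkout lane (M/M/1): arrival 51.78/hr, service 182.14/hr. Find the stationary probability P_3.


ρ = 51.78/182.14 = 0.2843
P_n = (1−ρ)·ρ^n = (1 − 0.2843)·0.2843^3 = 0.7157·0.022976 = 0.016444

Final: 0.016444


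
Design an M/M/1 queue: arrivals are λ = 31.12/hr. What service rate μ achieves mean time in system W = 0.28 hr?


W = 1/(μ−λ) ⇒ μ − λ = 1/W = 1/0.28 = 3.5714
μ = λ + 1/W = 31.12 + 3.5714 = 34.6914 per hr

Final: 34.6914 /hr


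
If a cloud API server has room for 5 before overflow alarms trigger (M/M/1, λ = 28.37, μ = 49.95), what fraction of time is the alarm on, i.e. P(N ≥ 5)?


ρ = 28.37/49.95 = 0.5680
P(N ≥ n) = ρ^n = 0.5680^5 = 0.059104

Final: 0.059104


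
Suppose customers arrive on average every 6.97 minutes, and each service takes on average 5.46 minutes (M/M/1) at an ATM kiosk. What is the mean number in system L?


λ = 60/6.97 = 8.6083 /hr
μ = 60/5.46 = 10.9890 /hr
ρ = λ/μ = 8.6083/10.9890 = 0.7834
L = ρ/(1−ρ) = 0.7834/0.2166 = 3.6159

Final: 3.6159


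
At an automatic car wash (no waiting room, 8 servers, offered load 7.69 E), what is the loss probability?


B(c,a) = (a^c/c!) / Σ_{k=0}^{c} a^k/k!
a^8/8! = 303.312421
Σ terms (k=0..8): 1.00000 + 7.69000 + 29.56805 + 75.79277 + 145.71160 + 224.10444 + 287.22719 + 315.53958 + 303.31242 = 1389.946036
B = 303.312421/1389.946036 = 0.218219

Final: 0.218219


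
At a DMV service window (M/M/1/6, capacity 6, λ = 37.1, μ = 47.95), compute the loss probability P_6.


ρ = λ/μ = 37.1/47.95 = 0.7737
P_K = (1−ρ)ρ^K/(1−ρ^(K+1)) = (0.2263·0.214542)/(1 − 0.165996)
= 0.048546/0.834004 = 0.058208

Final: 0.058208


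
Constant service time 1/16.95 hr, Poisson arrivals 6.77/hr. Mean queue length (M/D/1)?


ρ = 6.77/16.95 = 0.3994
M/D/1: Lq = ρ²/(2(1−ρ)) = 0.1595/(2·0.6006) = 0.13281

Final: 0.13281


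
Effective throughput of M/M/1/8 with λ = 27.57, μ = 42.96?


ρ = 0.6418; P_K = (1−ρ)ρ^8/(1−ρ^9) = 0.010501
λ_eff = λ(1 − P_K) = 27.57·(1 − 0.010501) = 27.57·0.989499 = 27.2805 /hr

Final: 27.2805 /hr


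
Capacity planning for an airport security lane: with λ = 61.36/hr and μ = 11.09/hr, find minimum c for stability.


Stability requires cμ > λ ⇔ c > λ/μ.
λ/μ = 61.36/11.09 = 5.5329
Minimum integer c = ⌊5.5329⌋ + 1 = 6
Check: 6·11.09 = 66.54 > 61.36, while 5·11.09 = 55.45 ≤ 61.36

Final: 6 servers


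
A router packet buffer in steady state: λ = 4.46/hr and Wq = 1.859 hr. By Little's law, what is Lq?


Lq = λWq = 4.46·1.859 = 8.2911

Final: 8.2911


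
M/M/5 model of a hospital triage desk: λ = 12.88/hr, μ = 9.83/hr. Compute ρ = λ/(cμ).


ρ = λ/(cμ) = 12.88/(5·9.83) = 12.88/49.15 = 0.2621

Final: 0.2621


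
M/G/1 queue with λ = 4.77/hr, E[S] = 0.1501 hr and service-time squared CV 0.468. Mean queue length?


ρ = λ·E[S] = 4.77·0.1501 = 0.7160
Lq = ρ²(1+C_s²)/(2(1−ρ)) = 0.5126·(1+0.468)/(2·0.2840)
= 0.5126·1.4680/0.5680 = 1.32477

Final: 1.32477


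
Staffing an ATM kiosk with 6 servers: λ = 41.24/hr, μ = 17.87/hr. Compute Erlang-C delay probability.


a = λ/μ = 2.3078; ρ = a/6 = 0.3846
P₀ = 0.099133 (from M/M/c formula)
C(c,a) = [a^c/(c!(1−ρ))]·P₀ = [151.06527/(720·0.6154)]·0.099133
= 0.34095·0.099133 = 0.033800

Final: 0.033800


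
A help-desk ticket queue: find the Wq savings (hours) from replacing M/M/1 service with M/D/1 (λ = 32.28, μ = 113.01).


ρ = 32.28/113.01 = 0.2856
Wq(M/M/1) = ρ/(μ−λ) = 0.2856/80.73 = 0.003538 hr
Wq(M/D/1) = ρ/(2(μ−λ)) = 0.001769 hr
Savings = 0.003538 − 0.001769 = 0.001769 hr

Final: 0.001769 hr


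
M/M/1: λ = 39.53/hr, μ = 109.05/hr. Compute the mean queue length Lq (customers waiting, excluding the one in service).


ρ = 39.53/109.05 = 0.3625
Lq = ρ²/(1−ρ) = 0.1314/0.6375 = 0.2061

Final: 0.2061


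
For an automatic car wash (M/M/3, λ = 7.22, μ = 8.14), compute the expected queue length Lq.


a = λ/μ = 0.8870; ρ = a/3 = 0.2957
P₀ = 0.408920
Lq = P₀·a^c·ρ / (c!·(1−ρ)²) = 0.408920·0.69781·0.2957/(6·0.49610)
= 0.02834

Final: 0.02834


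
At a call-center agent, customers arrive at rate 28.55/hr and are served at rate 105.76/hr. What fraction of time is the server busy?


ρ = λ/μ = 28.55/105.76 = 0.2700

Final: 0.2700


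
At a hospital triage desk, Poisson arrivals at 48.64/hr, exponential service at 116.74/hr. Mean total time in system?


W = 1/(μ−λ) = 1/(116.74 − 48.64) = 1/68.10 = 0.01468 hr

Final: 0.01468 hr


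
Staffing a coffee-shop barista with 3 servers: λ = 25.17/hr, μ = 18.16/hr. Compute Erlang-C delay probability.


a = λ/μ = 1.3860; ρ = a/3 = 0.4620
P₀ = 0.239729 (from M/M/c formula)
C(c,a) = [a^c/(c!(1−ρ))]·P₀ = [2.66258/(6·0.5380)]·0.239729
= 0.82484·0.239729 = 0.197739

Final: 0.197739


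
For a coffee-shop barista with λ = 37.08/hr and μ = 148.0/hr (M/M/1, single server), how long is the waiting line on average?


ρ = 37.08/148.0 = 0.2505
Lq = ρ²/(1−ρ) = 0.06277/0.7495 = 0.08375

Final: 0.08375


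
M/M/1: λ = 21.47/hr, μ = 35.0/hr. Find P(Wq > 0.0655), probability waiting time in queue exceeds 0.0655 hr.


ρ = 21.47/35.0 = 0.6134
P(Wq > t) = ρ·e^{−(μ−λ)t} = 0.6134·e^{−0.8862}
= 0.6134·0.412213 = 0.252863

Final: 0.252863


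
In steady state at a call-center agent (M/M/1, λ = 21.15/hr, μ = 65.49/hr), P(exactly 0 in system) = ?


ρ = 21.15/65.49 = 0.3230
P_n = (1−ρ)·ρ^n = (1 − 0.3230)·0.3230^0 = 0.6770·1.000000 = 0.677050

Final: 0.677050


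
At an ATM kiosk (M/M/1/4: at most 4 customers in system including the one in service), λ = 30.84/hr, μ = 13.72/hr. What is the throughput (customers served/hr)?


ρ = 2.2478; P_K = (1−ρ)ρ^4/(1−ρ^5) = 0.564968
λ_eff = λ(1 − P_K) = 30.84·(1 − 0.564968) = 30.84·0.435032 = 13.4164 /hr

Final: 13.4164 /hr


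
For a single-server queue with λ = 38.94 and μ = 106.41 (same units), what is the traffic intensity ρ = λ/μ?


ρ = λ/μ = 38.94/106.41 = 0.3659

Final: 0.3659


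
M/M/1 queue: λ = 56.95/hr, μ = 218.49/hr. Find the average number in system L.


ρ = λ/μ = 56.95/218.49 = 0.2607
L = ρ/(1−ρ) = 0.2607/(1 − 0.2607) = 0.2607/0.7393 = 0.3525

Final: 0.3525


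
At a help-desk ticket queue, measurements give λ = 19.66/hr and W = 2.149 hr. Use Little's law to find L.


L = λW = 19.66·2.149 = 42.2493

Final: 42.2493


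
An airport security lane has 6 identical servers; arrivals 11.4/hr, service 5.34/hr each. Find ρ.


ρ = λ/(cμ) = 11.4/(6·5.34) = 11.4/32.04 = 0.3558

Final: 0.3558


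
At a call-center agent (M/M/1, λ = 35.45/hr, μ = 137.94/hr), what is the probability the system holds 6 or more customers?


ρ = 35.45/137.94 = 0.2570
P(N ≥ n) = ρ^n = 0.2570^6 = 0.0002881

Final: 0.0002881


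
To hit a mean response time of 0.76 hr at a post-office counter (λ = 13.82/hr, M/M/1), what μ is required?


W = 1/(μ−λ) ⇒ μ − λ = 1/W = 1/0.76 = 1.3158
μ = λ + 1/W = 13.82 + 1.3158 = 15.1358 per hr

Final: 15.1358 /hr


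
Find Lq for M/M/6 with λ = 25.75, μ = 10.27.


a = λ/μ = 2.5073; ρ = a/6 = 0.4179
P₀ = 0.081018
Lq = P₀·a^c·ρ / (c!·(1−ρ)²) = 0.081018·248.45099·0.4179/(720·0.33886)
= 0.03448

Final: 0.03448


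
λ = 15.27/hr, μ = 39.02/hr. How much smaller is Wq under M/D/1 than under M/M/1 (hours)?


ρ = 15.27/39.02 = 0.3913
Wq(M/M/1) = ρ/(μ−λ) = 0.3913/23.75 = 0.01648 hr
Wq(M/D/1) = ρ/(2(μ−λ)) = 0.008239 hr
Savings = 0.01648 − 0.008239 = 0.008239 hr

Final: 0.008239 hr


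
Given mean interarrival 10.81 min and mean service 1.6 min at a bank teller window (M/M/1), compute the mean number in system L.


λ = 60/10.81 = 5.5504 /hr
μ = 60/1.6 = 37.5000 /hr
ρ = λ/μ = 5.5504/37.5000 = 0.1480
L = ρ/(1−ρ) = 0.1480/0.8520 = 0.1737

Final: 0.1737
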